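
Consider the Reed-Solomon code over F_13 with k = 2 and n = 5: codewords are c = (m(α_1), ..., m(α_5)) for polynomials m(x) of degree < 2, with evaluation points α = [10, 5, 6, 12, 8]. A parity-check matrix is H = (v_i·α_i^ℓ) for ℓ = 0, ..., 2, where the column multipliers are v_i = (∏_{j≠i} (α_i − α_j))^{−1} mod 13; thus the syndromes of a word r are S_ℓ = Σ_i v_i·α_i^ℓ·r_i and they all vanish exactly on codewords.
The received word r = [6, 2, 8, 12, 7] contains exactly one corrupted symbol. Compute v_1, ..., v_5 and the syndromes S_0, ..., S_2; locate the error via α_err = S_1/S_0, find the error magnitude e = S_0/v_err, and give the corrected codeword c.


S = (3, 10, 3), error at position 4, error magnitude e = 7, c = [6, 2, 8, 5, 7].

Step 1: column multipliers v_i = (∏_{j≠i}(α_i − α_j))^{−1} mod 13.
  i = 1 (α = 10): (10−5)(10−6)(10−12)(10−8) = 5·4·(−2)·2 = −80 ≡ 11, so v_1 = 11^{−1} = 6 (mod 13).
  i = 2 (α = 5): (5−10)(5−6)(5−12)(5−8) = (−5)·(−1)·(−7)·(−3) = 105 ≡ 1, so v_2 = 1^{−1} = 1 (mod 13).
  i = 3 (α = 6): (6−10)(6−5)(6−12)(6−8) = (−4)·1·(−6)·(−2) = −48 ≡ 4, so v_3 = 4^{−1} = 10 (mod 13).
  i = 4 (α = 12): (12−10)(12−5)(12−6)(12−8) = 2·7·6·4 = 336 ≡ 11, so v_4 = 11^{−1} = 6 (mod 13).
  i = 5 (α = 8): (8−10)(8−5)(8−6)(8−12) = (−2)·3·2·(−4) = 48 ≡ 9, so v_5 = 9^{−1} = 3 (mod 13).
  v = [6, 1, 10, 6, 3].
Step 2: syndromes of r = [6, 2, 8, 12, 7] (all sums mod 13).
  S_0 = Σ v_i r_i = 6·6 + 1·2 + 10·8 + 6·12 + 3·7 = 211 ≡ 3.
  S_1 = Σ v_i α_i r_i = 6·10·6 + 1·5·2 + 10·6·8 + 6·12·12 + 3·8·7 = 1882 ≡ 10.
  α_i^2 mod 13 = [9, 12, 10, 1, 12].
  S_2 = Σ v_i α_i^2 r_i = 6·9·6 + 1·12·2 + 10·10·8 + 6·1·12 + 3·12·7 = 1472 ≡ 3.
  S = (3, 10, 3) ≠ 0, so r is not a codeword (an error is present).
Step 3: locate the error. For a single error e at position i, S_ℓ = v_i·e·α_i^ℓ, so α_err = S_1/S_0.
  S_0^{−1} = 3^{−1} = 9 (mod 13), so α_err = 10·9 = 90 ≡ 12 = α_4. Error position i = 4.
  Consistency check: S_2/S_1 = 3·4 = 12 ≡ 12 = α_err ✓ (single-error assumption holds).
Step 4: error magnitude e = S_0/v_4 = S_0·∏_{j≠4}(α_4 − α_j) = 3·11 = 33 ≡ 7 (mod 13).
Step 5: correct position 4: c_4 = r_4 − e = 12 − 7 ≡ 5 (mod 13). Hence c = [6, 2, 8, 5, 7].
  Check: interpolating c through the α_i gives m(x) = 11 + 6·x (degree < 2) with m(α_i) = c_i for every i, so c is indeed a codeword.


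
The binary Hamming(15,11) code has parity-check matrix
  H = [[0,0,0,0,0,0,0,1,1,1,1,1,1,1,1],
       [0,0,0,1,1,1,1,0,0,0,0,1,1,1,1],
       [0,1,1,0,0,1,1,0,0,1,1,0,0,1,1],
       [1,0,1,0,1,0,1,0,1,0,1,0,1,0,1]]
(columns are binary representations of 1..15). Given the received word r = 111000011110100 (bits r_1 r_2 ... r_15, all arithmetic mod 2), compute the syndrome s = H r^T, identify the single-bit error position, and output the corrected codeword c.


s = (1, 1, 0, 1)^T, error position = 13, corrected codeword c = 111000011110000

Compute s = H r^T mod 2 one row at a time:
  s_1 = 1 + 1 + 1 + 1 + 0 + 1 + 0 + 0 = 5 ≡ 1 (mod 2).
  s_2 = 0 + 0 + 0 + 0 + 0 + 1 + 0 + 0 = 1 ≡ 1 (mod 2).
  s_3 = 1 + 1 + 0 + 0 + 1 + 1 + 0 + 0 = 4 ≡ 0 (mod 2).
  s_4 = 1 + 1 + 0 + 0 + 1 + 1 + 1 + 0 = 5 ≡ 1 (mod 2).
s = (1, 1, 0, 1)^T — this equals column 13 of H (binary 1101), so error is at position 13.
Correct: flip bit 13 of r = 111000011110100 to get c = 111000011110000.


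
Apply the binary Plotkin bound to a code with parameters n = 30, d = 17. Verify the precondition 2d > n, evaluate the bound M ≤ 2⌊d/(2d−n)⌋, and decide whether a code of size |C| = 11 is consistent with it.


Plotkin bound M ≤ 8; given |C| = 11 > bound (violated).

Check applicability: 2d = 34, n = 30.
2d − n = 4 > 0, so Plotkin applies.
Compute d/(2d−n) = 17/4 ≈ 4.2500.
⌊d/(2d−n)⌋ = 4.
Plotkin bound: M ≤ 2·4 = 8.
Given |C| = 11, check: VIOLATED.
This |C| is above the Plotkin bound, so no binary code with n = 30, d = 17 and 11 codewords exists.


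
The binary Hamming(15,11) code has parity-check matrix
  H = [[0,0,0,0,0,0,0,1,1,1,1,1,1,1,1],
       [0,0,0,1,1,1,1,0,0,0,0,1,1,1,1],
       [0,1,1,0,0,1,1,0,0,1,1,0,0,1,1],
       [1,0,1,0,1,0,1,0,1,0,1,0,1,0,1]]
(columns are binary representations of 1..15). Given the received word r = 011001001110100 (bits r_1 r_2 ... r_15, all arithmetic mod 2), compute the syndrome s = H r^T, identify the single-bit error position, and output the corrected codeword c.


s = (0, 0, 1, 0)^T, error position = 2, corrected codeword c = 001001001110100

Compute s = H r^T mod 2 one row at a time:
  s_1 = 0 + 1 + 1 + 1 + 0 + 1 + 0 + 0 = 4 ≡ 0 (mod 2).
  s_2 = 0 + 0 + 1 + 0 + 0 + 1 + 0 + 0 = 2 ≡ 0 (mod 2).
  s_3 = 1 + 1 + 1 + 0 + 1 + 1 + 0 + 0 = 5 ≡ 1 (mod 2).
  s_4 = 0 + 1 + 0 + 0 + 1 + 1 + 1 + 0 = 4 ≡ 0 (mod 2).
s = (0, 0, 1, 0)^T — this equals column 2 of H (binary 0010), so error is at position 2.
Correct: flip bit 2 of r = 011001001110100 to get c = 001001001110100.


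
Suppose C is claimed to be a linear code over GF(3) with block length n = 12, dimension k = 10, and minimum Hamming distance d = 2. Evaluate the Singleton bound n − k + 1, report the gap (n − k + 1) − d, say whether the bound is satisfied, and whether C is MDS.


Singleton RHS = n − k + 1 = 3, slack = 1, bound satisfied, not MDS.

Singleton bound: d ≤ n − k + 1.
Here n = 12, k = 10, so n − k + 1 = 3.
Given d = 2, check d ≤ 3: YES.
Slack = (n − k + 1) − d = 1.
The code is NOT MDS (slack = 1 > 0).
Description: the claimed parameters are [12, 10, 2]_3; such a code would be non-MDS.


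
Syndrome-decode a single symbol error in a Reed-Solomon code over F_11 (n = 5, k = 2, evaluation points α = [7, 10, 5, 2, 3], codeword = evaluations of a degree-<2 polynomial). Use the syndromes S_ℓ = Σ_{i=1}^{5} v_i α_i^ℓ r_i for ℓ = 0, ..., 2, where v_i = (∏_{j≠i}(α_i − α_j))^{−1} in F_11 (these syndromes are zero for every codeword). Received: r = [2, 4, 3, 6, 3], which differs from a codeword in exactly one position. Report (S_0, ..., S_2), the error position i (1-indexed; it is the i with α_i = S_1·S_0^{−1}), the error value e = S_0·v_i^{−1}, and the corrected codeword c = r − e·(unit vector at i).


S = (10, 6, 8), error at position 3, error magnitude e = 6, c = [2, 4, 8, 6, 3].

Step 1: column multipliers v_i = (∏_{j≠i}(α_i − α_j))^{−1} mod 11.
  i = 1 (α = 7): (7−10)(7−5)(7−2)(7−3) = (−3)·2·5·4 = −120 ≡ 1, so v_1 = 1^{−1} = 1 (mod 11).
  i = 2 (α = 10): (10−7)(10−5)(10−2)(10−3) = 3·5·8·7 = 840 ≡ 4, so v_2 = 4^{−1} = 3 (mod 11).
  i = 3 (α = 5): (5−7)(5−10)(5−2)(5−3) = (−2)·(−5)·3·2 = 60 ≡ 5, so v_3 = 5^{−1} = 9 (mod 11).
  i = 4 (α = 2): (2−7)(2−10)(2−5)(2−3) = (−5)·(−8)·(−3)·(−1) = 120 ≡ 10, so v_4 = 10^{−1} = 10 (mod 11).
  i = 5 (α = 3): (3−7)(3−10)(3−5)(3−2) = (−4)·(−7)·(−2)·1 = −56 ≡ 10, so v_5 = 10^{−1} = 10 (mod 11).
  v = [1, 3, 9, 10, 10].
Step 2: syndromes of r = [2, 4, 3, 6, 3] (all sums mod 11).
  S_0 = Σ v_i r_i = 1·2 + 3·4 + 9·3 + 10·6 + 10·3 = 131 ≡ 10.
  S_1 = Σ v_i α_i r_i = 1·7·2 + 3·10·4 + 9·5·3 + 10·2·6 + 10·3·3 = 479 ≡ 6.
  α_i^2 mod 11 = [5, 1, 3, 4, 9].
  S_2 = Σ v_i α_i^2 r_i = 1·5·2 + 3·1·4 + 9·3·3 + 10·4·6 + 10·9·3 = 613 ≡ 8.
  S = (10, 6, 8) ≠ 0, so r is not a codeword (an error is present).
Step 3: locate the error. For a single error e at position i, S_ℓ = v_i·e·α_i^ℓ, so α_err = S_1/S_0.
  S_0^{−1} = 10^{−1} = 10 (mod 11), so α_err = 6·10 = 60 ≡ 5 = α_3. Error position i = 3.
  Consistency check: S_2/S_1 = 8·2 = 16 ≡ 5 = α_err ✓ (single-error assumption holds).
Step 4: error magnitude e = S_0/v_3 = S_0·∏_{j≠3}(α_3 − α_j) = 10·5 = 50 ≡ 6 (mod 11).
Step 5: correct position 3: c_3 = r_3 − e = 3 − 6 ≡ 8 (mod 11). Hence c = [2, 4, 8, 6, 3].
  Check: interpolating c through the α_i gives m(x) = 1 + 8·x (degree < 2) with m(α_i) = c_i for every i, so c is indeed a codeword.


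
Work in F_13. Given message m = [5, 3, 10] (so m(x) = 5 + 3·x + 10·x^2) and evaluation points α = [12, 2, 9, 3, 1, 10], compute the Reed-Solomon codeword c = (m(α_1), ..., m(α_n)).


c = [12, 12, 10, 0, 5, 8]

Message polynomial: m(x) = 5 + 3·x + 10·x^2 (mod 13).
For each evaluation point α_i, compute m(α_i) mod 13:
  α_1 = 12: Horner steps 10 → 6 → 12, so m(12) = 12.
  α_2 = 2: Horner steps 10 → 10 → 12, so m(2) = 12.
  α_3 = 9: Horner steps 10 → 2 → 10, so m(9) = 10.
  α_4 = 3: Horner steps 10 → 7 → 0, so m(3) = 0.
  α_5 = 1: Horner steps 10 → 0 → 5, so m(1) = 5.
  α_6 = 10: Horner steps 10 → 12 → 8, so m(10) = 8.
Codeword c = [12, 12, 10, 0, 5, 8] ∈ F_13^6.


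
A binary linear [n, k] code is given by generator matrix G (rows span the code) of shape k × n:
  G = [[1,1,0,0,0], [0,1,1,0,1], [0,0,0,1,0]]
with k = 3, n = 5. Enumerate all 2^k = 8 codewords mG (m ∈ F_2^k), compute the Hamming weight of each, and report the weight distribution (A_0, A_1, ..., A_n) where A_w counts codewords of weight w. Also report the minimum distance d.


Weight distribution: A_0 = 1, A_1 = 1, A_2 = 1, A_3 = 3, A_4 = 2. Minimum distance d = 1.

Enumerate all 2^3 = 8 messages m ∈ F_2^3.
For each, compute codeword c = mG in F_2^5, then tally its weight.
  m = 000 → c = 00000, weight = 0.
  m = 100 → c = 11000, weight = 2.
  m = 010 → c = 01101, weight = 3.
  m = 110 → c = 10101, weight = 3.
  m = 001 → c = 00010, weight = 1.
  m = 101 → c = 11010, weight = 3.
  m = 011 → c = 01111, weight = 4.
  m = 111 → c = 10111, weight = 4.
Tally weights:
  weight 0: 1 codewords.
  weight 1: 1 codewords.
  weight 2: 1 codewords.
  weight 3: 3 codewords.
  weight 4: 2 codewords.
Minimum distance d = smallest w > 0 with A_w > 0 = 1.
Sanity: Σ A_w = 8 = 2^3 = 8 ✓.


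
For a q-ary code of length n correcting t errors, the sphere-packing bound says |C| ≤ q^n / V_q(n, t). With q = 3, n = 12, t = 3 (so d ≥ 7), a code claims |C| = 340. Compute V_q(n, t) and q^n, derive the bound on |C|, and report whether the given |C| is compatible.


V_q(n, t) = 2049, q^n = 531441, Hamming bound = 259, |C| = 340 > bound (violated).

Step 1: Compute V_q(n, t) = Σ_{j=0}^3 C(n, j) (q−1)^j.
  j = 0: C(12,0)·(2)^0 = 1·1 = 1.
  j = 1: C(12,1)·(2)^1 = 12·2 = 24.
  j = 2: C(12,2)·(2)^2 = 66·4 = 264.
  j = 3: C(12,3)·(2)^3 = 220·8 = 1760.
  V_q(n, t) = 1 + 24 + 264 + 1760 = 2049.
Step 2: q^n = 3^12 = 531441.
Step 3: Hamming bound ⌊q^n / V_q(n,t)⌋ = ⌊531441/2049⌋ = 259.
Step 4: Compare |C| = 340 to 259: violated.
The claimed |C| lies above the Hamming bound, so no 3-ary code of length 12 with d ≥ 7 can have 340 codewords.


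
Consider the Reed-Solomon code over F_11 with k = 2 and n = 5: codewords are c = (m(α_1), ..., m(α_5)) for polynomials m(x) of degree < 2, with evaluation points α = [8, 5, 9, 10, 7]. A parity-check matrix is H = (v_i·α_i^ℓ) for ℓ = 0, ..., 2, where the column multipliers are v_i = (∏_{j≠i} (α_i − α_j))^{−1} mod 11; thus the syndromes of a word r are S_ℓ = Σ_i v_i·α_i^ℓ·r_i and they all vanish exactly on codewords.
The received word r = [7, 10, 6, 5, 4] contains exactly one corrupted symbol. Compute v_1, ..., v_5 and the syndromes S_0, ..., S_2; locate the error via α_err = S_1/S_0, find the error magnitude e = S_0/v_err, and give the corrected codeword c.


S = (4, 6, 9), error at position 5, error magnitude e = 7, c = [7, 10, 6, 5, 8].

Step 1: column multipliers v_i = (∏_{j≠i}(α_i − α_j))^{−1} mod 11.
  i = 1 (α = 8): (8−5)(8−9)(8−10)(8−7) = 3·(−1)·(−2)·1 = 6 ≡ 6, so v_1 = 6^{−1} = 2 (mod 11).
  i = 2 (α = 5): (5−8)(5−9)(5−10)(5−7) = (−3)·(−4)·(−5)·(−2) = 120 ≡ 10, so v_2 = 10^{−1} = 10 (mod 11).
  i = 3 (α = 9): (9−8)(9−5)(9−10)(9−7) = 1·4·(−1)·2 = −8 ≡ 3, so v_3 = 3^{−1} = 4 (mod 11).
  i = 4 (α = 10): (10−8)(10−5)(10−9)(10−7) = 2·5·1·3 = 30 ≡ 8, so v_4 = 8^{−1} = 7 (mod 11).
  i = 5 (α = 7): (7−8)(7−5)(7−9)(7−10) = (−1)·2·(−2)·(−3) = −12 ≡ 10, so v_5 = 10^{−1} = 10 (mod 11).
  v = [2, 10, 4, 7, 10].
Step 2: syndromes of r = [7, 10, 6, 5, 4] (all sums mod 11).
  S_0 = Σ v_i r_i = 2·7 + 10·10 + 4·6 + 7·5 + 10·4 = 213 ≡ 4.
  S_1 = Σ v_i α_i r_i = 2·8·7 + 10·5·10 + 4·9·6 + 7·10·5 + 10·7·4 = 1458 ≡ 6.
  α_i^2 mod 11 = [9, 3, 4, 1, 5].
  S_2 = Σ v_i α_i^2 r_i = 2·9·7 + 10·3·10 + 4·4·6 + 7·1·5 + 10·5·4 = 757 ≡ 9.
  S = (4, 6, 9) ≠ 0, so r is not a codeword (an error is present).
Step 3: locate the error. For a single error e at position i, S_ℓ = v_i·e·α_i^ℓ, so α_err = S_1/S_0.
  S_0^{−1} = 4^{−1} = 3 (mod 11), so α_err = 6·3 = 18 ≡ 7 = α_5. Error position i = 5.
  Consistency check: S_2/S_1 = 9·2 = 18 ≡ 7 = α_err ✓ (single-error assumption holds).
Step 4: error magnitude e = S_0/v_5 = S_0·∏_{j≠5}(α_5 − α_j) = 4·10 = 40 ≡ 7 (mod 11).
Step 5: correct position 5: c_5 = r_5 − e = 4 − 7 ≡ 8 (mod 11). Hence c = [7, 10, 6, 5, 8].
  Check: interpolating c through the α_i gives m(x) = 4 + 10·x (degree < 2) with m(α_i) = c_i for every i, so c is indeed a codeword.


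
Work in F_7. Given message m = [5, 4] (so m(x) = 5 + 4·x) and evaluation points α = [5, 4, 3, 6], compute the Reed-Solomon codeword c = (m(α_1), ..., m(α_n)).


c = [4, 0, 3, 1]

Message polynomial: m(x) = 5 + 4·x (mod 7).
For each evaluation point α_i, compute m(α_i) mod 7:
  α_1 = 5: Horner steps 4 → 4, so m(5) = 4.
  α_2 = 4: Horner steps 4 → 0, so m(4) = 0.
  α_3 = 3: Horner steps 4 → 3, so m(3) = 3.
  α_4 = 6: Horner steps 4 → 1, so m(6) = 1.
Codeword c = [4, 0, 3, 1] ∈ F_7^4.


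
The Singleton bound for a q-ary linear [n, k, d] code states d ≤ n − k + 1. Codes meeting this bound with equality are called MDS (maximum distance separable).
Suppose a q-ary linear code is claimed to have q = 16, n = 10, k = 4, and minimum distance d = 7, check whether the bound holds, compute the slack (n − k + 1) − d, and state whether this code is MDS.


Singleton RHS = n − k + 1 = 7, slack = 0, bound satisfied, MDS.

Singleton bound: d ≤ n − k + 1.
Here n = 10, k = 4, so n − k + 1 = 7.
Given d = 7, check d ≤ 7: YES.
Slack = (n − k + 1) − d = 0.
The code is MDS (slack = 0).
Description: the claimed parameters are [10, 4, 7]_16; such a code would be MDS (meets Singleton bound).


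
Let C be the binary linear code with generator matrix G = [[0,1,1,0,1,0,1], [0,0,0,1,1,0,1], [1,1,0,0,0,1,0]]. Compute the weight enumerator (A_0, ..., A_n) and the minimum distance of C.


Weight distribution: A_0 = 1, A_3 = 3, A_4 = 2, A_5 = 1, A_6 = 1. Minimum distance d = 3.

Enumerate all 2^3 = 8 messages m ∈ F_2^3.
For each, compute codeword c = mG in F_2^7, then tally its weight.
  m = 000 → c = 0000000, weight = 0.
  m = 100 → c = 0110101, weight = 4.
  m = 010 → c = 0001101, weight = 3.
  m = 110 → c = 0111000, weight = 3.
  m = 001 → c = 1100010, weight = 3.
  m = 101 → c = 1010111, weight = 5.
  m = 011 → c = 1101111, weight = 6.
  m = 111 → c = 1011010, weight = 4.
Tally weights:
  weight 0: 1 codewords.
  weight 3: 3 codewords.
  weight 4: 2 codewords.
  weight 5: 1 codewords.
  weight 6: 1 codewords.
Minimum distance d = smallest w > 0 with A_w > 0 = 3.
Sanity: Σ A_w = 8 = 2^3 = 8 ✓.


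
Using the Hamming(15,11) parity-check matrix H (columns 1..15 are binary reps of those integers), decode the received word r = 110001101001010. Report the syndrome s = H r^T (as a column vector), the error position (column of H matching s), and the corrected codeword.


s = (1, 0, 0, 1)^T, error position = 9, corrected codeword c = 110001100001010

Compute s = H r^T mod 2 one row at a time:
  s_1 = 0 + 1 + 0 + 0 + 1 + 0 + 1 + 0 = 3 ≡ 1 (mod 2).
  s_2 = 0 + 0 + 1 + 1 + 1 + 0 + 1 + 0 = 4 ≡ 0 (mod 2).
  s_3 = 1 + 0 + 1 + 1 + 0 + 0 + 1 + 0 = 4 ≡ 0 (mod 2).
  s_4 = 1 + 0 + 0 + 1 + 1 + 0 + 0 + 0 = 3 ≡ 1 (mod 2).
s = (1, 0, 0, 1)^T — this equals column 9 of H (binary 1001), so error is at position 9.
Correct: flip bit 9 of r = 110001101001010 to get c = 110001100001010.


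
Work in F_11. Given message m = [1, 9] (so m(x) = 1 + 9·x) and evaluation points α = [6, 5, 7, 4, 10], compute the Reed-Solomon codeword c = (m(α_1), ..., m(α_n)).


c = [0, 2, 9, 4, 3]

Message polynomial: m(x) = 1 + 9·x (mod 11).
For each evaluation point α_i, compute m(α_i) mod 11:
  α_1 = 6: Horner steps 9 → 0, so m(6) = 0.
  α_2 = 5: Horner steps 9 → 2, so m(5) = 2.
  α_3 = 7: Horner steps 9 → 9, so m(7) = 9.
  α_4 = 4: Horner steps 9 → 4, so m(4) = 4.
  α_5 = 10: Horner steps 9 → 3, so m(10) = 3.
Codeword c = [0, 2, 9, 4, 3] ∈ F_11^5.


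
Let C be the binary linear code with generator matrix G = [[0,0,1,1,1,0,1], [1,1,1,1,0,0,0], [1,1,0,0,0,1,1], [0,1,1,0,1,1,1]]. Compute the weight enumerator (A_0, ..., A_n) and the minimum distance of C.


Weight distribution: A_0 = 1, A_2 = 1, A_3 = 6, A_4 = 5, A_5 = 2, A_6 = 1. Minimum distance d = 2.

Enumerate all 2^4 = 16 messages m ∈ F_2^4.
For each, compute codeword c = mG in F_2^7, then tally its weight.
  m = 0000 → c = 0000000, weight = 0.
  m = 1000 → c = 0011101, weight = 4.
  m = 0100 → c = 1111000, weight = 4.
  m = 1100 → c = 1100101, weight = 4.
  m = 0010 → c = 1100011, weight = 4.
  m = 1010 → c = 1111110, weight = 6.
  m = 0110 → c = 0011011, weight = 4.
  m = 1110 → c = 0000110, weight = 2.
  m = 0001 → c = 0110111, weight = 5.
  m = 1001 → c = 0101010, weight = 3.
  m = 0101 → c = 1001111, weight = 5.
  m = 1101 → c = 1010010, weight = 3.
  m = 0011 → c = 1010100, weight = 3.
  m = 1011 → c = 1001001, weight = 3.
  m = 0111 → c = 0101100, weight = 3.
  m = 1111 → c = 0110001, weight = 3.
Tally weights:
  weight 0: 1 codewords.
  weight 2: 1 codewords.
  weight 3: 6 codewords.
  weight 4: 5 codewords.
  weight 5: 2 codewords.
  weight 6: 1 codewords.
Minimum distance d = smallest w > 0 with A_w > 0 = 2.
Sanity: Σ A_w = 16 = 2^4 = 16 ✓.


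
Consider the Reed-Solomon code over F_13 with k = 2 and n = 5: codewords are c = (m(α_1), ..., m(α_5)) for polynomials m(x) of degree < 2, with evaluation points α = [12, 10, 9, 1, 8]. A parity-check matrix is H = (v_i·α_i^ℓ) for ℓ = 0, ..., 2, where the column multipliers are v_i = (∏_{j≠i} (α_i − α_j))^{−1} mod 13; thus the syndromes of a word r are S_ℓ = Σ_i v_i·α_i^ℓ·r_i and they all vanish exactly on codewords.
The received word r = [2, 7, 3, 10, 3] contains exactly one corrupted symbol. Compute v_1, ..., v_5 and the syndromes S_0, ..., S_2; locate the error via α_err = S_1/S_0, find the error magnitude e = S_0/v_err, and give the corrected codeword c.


S = (12, 5, 1), error at position 5, error magnitude e = 4, c = [2, 7, 3, 10, 12].

Step 1: column multipliers v_i = (∏_{j≠i}(α_i − α_j))^{−1} mod 13.
  i = 1 (α = 12): (12−10)(12−9)(12−1)(12−8) = 2·3·11·4 = 264 ≡ 4, so v_1 = 4^{−1} = 10 (mod 13).
  i = 2 (α = 10): (10−12)(10−9)(10−1)(10−8) = (−2)·1·9·2 = −36 ≡ 3, so v_2 = 3^{−1} = 9 (mod 13).
  i = 3 (α = 9): (9−12)(9−10)(9−1)(9−8) = (−3)·(−1)·8·1 = 24 ≡ 11, so v_3 = 11^{−1} = 6 (mod 13).
  i = 4 (α = 1): (1−12)(1−10)(1−9)(1−8) = (−11)·(−9)·(−8)·(−7) = 5544 ≡ 6, so v_4 = 6^{−1} = 11 (mod 13).
  i = 5 (α = 8): (8−12)(8−10)(8−9)(8−1) = (−4)·(−2)·(−1)·7 = −56 ≡ 9, so v_5 = 9^{−1} = 3 (mod 13).
  v = [10, 9, 6, 11, 3].
Step 2: syndromes of r = [2, 7, 3, 10, 3] (all sums mod 13).
  S_0 = Σ v_i r_i = 10·2 + 9·7 + 6·3 + 11·10 + 3·3 = 220 ≡ 12.
  S_1 = Σ v_i α_i r_i = 10·12·2 + 9·10·7 + 6·9·3 + 11·1·10 + 3·8·3 = 1214 ≡ 5.
  α_i^2 mod 13 = [1, 9, 3, 1, 12].
  S_2 = Σ v_i α_i^2 r_i = 10·1·2 + 9·9·7 + 6·3·3 + 11·1·10 + 3·12·3 = 859 ≡ 1.
  S = (12, 5, 1) ≠ 0, so r is not a codeword (an error is present).
Step 3: locate the error. For a single error e at position i, S_ℓ = v_i·e·α_i^ℓ, so α_err = S_1/S_0.
  S_0^{−1} = 12^{−1} = 12 (mod 13), so α_err = 5·12 = 60 ≡ 8 = α_5. Error position i = 5.
  Consistency check: S_2/S_1 = 1·8 = 8 ≡ 8 = α_err ✓ (single-error assumption holds).
Step 4: error magnitude e = S_0/v_5 = S_0·∏_{j≠5}(α_5 − α_j) = 12·9 = 108 ≡ 4 (mod 13).
Step 5: correct position 5: c_5 = r_5 − e = 3 − 4 ≡ 12 (mod 13). Hence c = [2, 7, 3, 10, 12].
  Check: interpolating c through the α_i gives m(x) = 6 + 4·x (degree < 2) with m(α_i) = c_i for every i, so c is indeed a codeword.


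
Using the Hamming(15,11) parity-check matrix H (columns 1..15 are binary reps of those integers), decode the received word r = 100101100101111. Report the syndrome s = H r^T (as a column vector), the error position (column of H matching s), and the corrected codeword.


s = (1, 1, 1, 0)^T, error position = 14, corrected codeword c = 100101100101101

Compute s = H r^T mod 2 one row at a time:
  s_1 = 0 + 0 + 1 + 0 + 1 + 1 + 1 + 1 = 5 ≡ 1 (mod 2).
  s_2 = 1 + 0 + 1 + 1 + 1 + 1 + 1 + 1 = 7 ≡ 1 (mod 2).
  s_3 = 0 + 0 + 1 + 1 + 1 + 0 + 1 + 1 = 5 ≡ 1 (mod 2).
  s_4 = 1 + 0 + 0 + 1 + 0 + 0 + 1 + 1 = 4 ≡ 0 (mod 2).
s = (1, 1, 1, 0)^T — this equals column 14 of H (binary 1110), so error is at position 14.
Correct: flip bit 14 of r = 100101100101111 to get c = 100101100101101.


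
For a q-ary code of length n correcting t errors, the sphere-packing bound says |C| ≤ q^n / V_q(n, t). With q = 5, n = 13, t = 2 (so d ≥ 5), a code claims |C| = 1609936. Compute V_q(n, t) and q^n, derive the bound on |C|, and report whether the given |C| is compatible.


V_q(n, t) = 1301, q^n = 1220703125, Hamming bound = 938280, |C| = 1609936 > bound (violated).

Step 1: Compute V_q(n, t) = Σ_{j=0}^2 C(n, j) (q−1)^j.
  j = 0: C(13,0)·(4)^0 = 1·1 = 1.
  j = 1: C(13,1)·(4)^1 = 13·4 = 52.
  j = 2: C(13,2)·(4)^2 = 78·16 = 1248.
  V_q(n, t) = 1 + 52 + 1248 = 1301.
Step 2: q^n = 5^13 = 1220703125.
Step 3: Hamming bound ⌊q^n / V_q(n,t)⌋ = ⌊1220703125/1301⌋ = 938280.
Step 4: Compare |C| = 1609936 to 938280: violated.
The claimed |C| lies above the Hamming bound, so no 5-ary code of length 13 with d ≥ 5 can have 1609936 codewords.


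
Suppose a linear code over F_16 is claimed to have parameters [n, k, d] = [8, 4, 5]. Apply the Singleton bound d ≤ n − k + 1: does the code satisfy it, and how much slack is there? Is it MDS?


Singleton RHS = n − k + 1 = 5, slack = 0, bound satisfied, MDS.

Singleton bound: d ≤ n − k + 1.
Here n = 8, k = 4, so n − k + 1 = 5.
Given d = 5, check d ≤ 5: YES.
Slack = (n − k + 1) − d = 0.
The code is MDS (slack = 0).
Description: the claimed parameters are [8, 4, 5]_16; such a code would be MDS (meets Singleton bound).


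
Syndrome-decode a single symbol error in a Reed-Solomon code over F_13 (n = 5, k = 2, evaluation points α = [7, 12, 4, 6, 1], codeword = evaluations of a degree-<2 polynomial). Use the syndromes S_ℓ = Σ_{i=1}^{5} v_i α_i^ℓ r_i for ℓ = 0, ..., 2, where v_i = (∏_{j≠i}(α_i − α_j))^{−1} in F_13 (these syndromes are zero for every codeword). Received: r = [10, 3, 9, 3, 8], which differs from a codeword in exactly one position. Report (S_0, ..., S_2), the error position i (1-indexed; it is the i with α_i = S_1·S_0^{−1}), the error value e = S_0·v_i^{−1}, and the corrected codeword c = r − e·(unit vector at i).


S = (10, 8, 9), error at position 4, error magnitude e = 2, c = [10, 3, 9, 1, 8].

Step 1: column multipliers v_i = (∏_{j≠i}(α_i − α_j))^{−1} mod 13.
  i = 1 (α = 7): (7−12)(7−4)(7−6)(7−1) = (−5)·3·1·6 = −90 ≡ 1, so v_1 = 1^{−1} = 1 (mod 13).
  i = 2 (α = 12): (12−7)(12−4)(12−6)(12−1) = 5·8·6·11 = 2640 ≡ 1, so v_2 = 1^{−1} = 1 (mod 13).
  i = 3 (α = 4): (4−7)(4−12)(4−6)(4−1) = (−3)·(−8)·(−2)·3 = −144 ≡ 12, so v_3 = 12^{−1} = 12 (mod 13).
  i = 4 (α = 6): (6−7)(6−12)(6−4)(6−1) = (−1)·(−6)·2·5 = 60 ≡ 8, so v_4 = 8^{−1} = 5 (mod 13).
  i = 5 (α = 1): (1−7)(1−12)(1−4)(1−6) = (−6)·(−11)·(−3)·(−5) = 990 ≡ 2, so v_5 = 2^{−1} = 7 (mod 13).
  v = [1, 1, 12, 5, 7].
Step 2: syndromes of r = [10, 3, 9, 3, 8] (all sums mod 13).
  S_0 = Σ v_i r_i = 1·10 + 1·3 + 12·9 + 5·3 + 7·8 = 192 ≡ 10.
  S_1 = Σ v_i α_i r_i = 1·7·10 + 1·12·3 + 12·4·9 + 5·6·3 + 7·1·8 = 684 ≡ 8.
  α_i^2 mod 13 = [10, 1, 3, 10, 1].
  S_2 = Σ v_i α_i^2 r_i = 1·10·10 + 1·1·3 + 12·3·9 + 5·10·3 + 7·1·8 = 633 ≡ 9.
  S = (10, 8, 9) ≠ 0, so r is not a codeword (an error is present).
Step 3: locate the error. For a single error e at position i, S_ℓ = v_i·e·α_i^ℓ, so α_err = S_1/S_0.
  S_0^{−1} = 10^{−1} = 4 (mod 13), so α_err = 8·4 = 32 ≡ 6 = α_4. Error position i = 4.
  Consistency check: S_2/S_1 = 9·5 = 45 ≡ 6 = α_err ✓ (single-error assumption holds).
Step 4: error magnitude e = S_0/v_4 = S_0·∏_{j≠4}(α_4 − α_j) = 10·8 = 80 ≡ 2 (mod 13).
Step 5: correct position 4: c_4 = r_4 − e = 3 − 2 ≡ 1 (mod 13). Hence c = [10, 3, 9, 1, 8].
  Check: interpolating c through the α_i gives m(x) = 12 + 9·x (degree < 2) with m(α_i) = c_i for every i, so c is indeed a codeword.


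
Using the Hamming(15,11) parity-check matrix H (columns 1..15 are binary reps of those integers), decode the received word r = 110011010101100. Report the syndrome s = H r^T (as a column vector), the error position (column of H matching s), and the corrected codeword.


s = (0, 0, 1, 1)^T, error position = 3, corrected codeword c = 111011010101100

Compute s = H r^T mod 2 one row at a time:
  s_1 = 1 + 0 + 1 + 0 + 1 + 1 + 0 + 0 = 4 ≡ 0 (mod 2).
  s_2 = 0 + 1 + 1 + 0 + 1 + 1 + 0 + 0 = 4 ≡ 0 (mod 2).
  s_3 = 1 + 0 + 1 + 0 + 1 + 0 + 0 + 0 = 3 ≡ 1 (mod 2).
  s_4 = 1 + 0 + 1 + 0 + 0 + 0 + 1 + 0 = 3 ≡ 1 (mod 2).
s = (0, 0, 1, 1)^T — this equals column 3 of H (binary 0011), so error is at position 3.
Correct: flip bit 3 of r = 110011010101100 to get c = 111011010101100.


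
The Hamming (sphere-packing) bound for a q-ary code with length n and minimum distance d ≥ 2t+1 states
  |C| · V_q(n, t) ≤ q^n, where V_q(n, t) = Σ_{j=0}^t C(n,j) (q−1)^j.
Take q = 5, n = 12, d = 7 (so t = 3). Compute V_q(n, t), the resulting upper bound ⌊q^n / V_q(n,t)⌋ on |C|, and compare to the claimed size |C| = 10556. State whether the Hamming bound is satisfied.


V_q(n, t) = 15185, q^n = 244140625, Hamming bound = 16077, |C| = 10556 ≤ bound (satisfied).

Step 1: Compute V_q(n, t) = Σ_{j=0}^3 C(n, j) (q−1)^j.
  j = 0: C(12,0)·(4)^0 = 1·1 = 1.
  j = 1: C(12,1)·(4)^1 = 12·4 = 48.
  j = 2: C(12,2)·(4)^2 = 66·16 = 1056.
  j = 3: C(12,3)·(4)^3 = 220·64 = 14080.
  V_q(n, t) = 1 + 48 + 1056 + 14080 = 15185.
Step 2: q^n = 5^12 = 244140625.
Step 3: Hamming bound ⌊q^n / V_q(n,t)⌋ = ⌊244140625/15185⌋ = 16077.
Step 4: Compare |C| = 10556 to 16077: satisfied.
The claimed |C| lies below the Hamming bound.


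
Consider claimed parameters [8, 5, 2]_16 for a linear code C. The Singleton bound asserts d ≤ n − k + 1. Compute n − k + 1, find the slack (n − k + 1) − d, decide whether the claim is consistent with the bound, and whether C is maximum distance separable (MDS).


Singleton RHS = n − k + 1 = 4, slack = 2, bound satisfied, not MDS.

Singleton bound: d ≤ n − k + 1.
Here n = 8, k = 5, so n − k + 1 = 4.
Given d = 2, check d ≤ 4: YES.
Slack = (n − k + 1) − d = 2.
The code is NOT MDS (slack = 2 > 0).
Description: the claimed parameters are [8, 5, 2]_16; such a code would be non-MDS.


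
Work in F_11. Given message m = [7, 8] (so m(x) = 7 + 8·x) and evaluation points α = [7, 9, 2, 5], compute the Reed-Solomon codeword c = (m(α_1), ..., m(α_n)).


c = [8, 2, 1, 3]

Message polynomial: m(x) = 7 + 8·x (mod 11).
For each evaluation point α_i, compute m(α_i) mod 11:
  α_1 = 7: Horner steps 8 → 8, so m(7) = 8.
  α_2 = 9: Horner steps 8 → 2, so m(9) = 2.
  α_3 = 2: Horner steps 8 → 1, so m(2) = 1.
  α_4 = 5: Horner steps 8 → 3, so m(5) = 3.
Codeword c = [8, 2, 1, 3] ∈ F_11^4.


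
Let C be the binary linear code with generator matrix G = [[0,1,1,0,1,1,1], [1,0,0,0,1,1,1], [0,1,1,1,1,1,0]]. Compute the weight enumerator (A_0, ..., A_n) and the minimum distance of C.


Weight distribution: A_0 = 1, A_2 = 1, A_3 = 1, A_4 = 2, A_5 = 3. Minimum distance d = 2.

Enumerate all 2^3 = 8 messages m ∈ F_2^3.
For each, compute codeword c = mG in F_2^7, then tally its weight.
  m = 000 → c = 0000000, weight = 0.
  m = 100 → c = 0110111, weight = 5.
  m = 010 → c = 1000111, weight = 4.
  m = 110 → c = 1110000, weight = 3.
  m = 001 → c = 0111110, weight = 5.
  m = 101 → c = 0001001, weight = 2.
  m = 011 → c = 1111001, weight = 5.
  m = 111 → c = 1001110, weight = 4.
Tally weights:
  weight 0: 1 codewords.
  weight 2: 1 codewords.
  weight 3: 1 codewords.
  weight 4: 2 codewords.
  weight 5: 3 codewords.
Minimum distance d = smallest w > 0 with A_w > 0 = 2.
Sanity: Σ A_w = 8 = 2^3 = 8 ✓.


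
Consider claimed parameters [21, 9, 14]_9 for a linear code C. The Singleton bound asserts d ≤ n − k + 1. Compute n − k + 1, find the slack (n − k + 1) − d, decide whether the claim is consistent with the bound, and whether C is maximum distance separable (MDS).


Singleton RHS = n − k + 1 = 13, slack = -1, bound violated (no such code; not MDS).

Singleton bound: d ≤ n − k + 1.
Here n = 21, k = 9, so n − k + 1 = 13.
Given d = 14, check d ≤ 13: NO.
Slack = (n − k + 1) − d = -1.
The slack is negative: d = 14 exceeds n − k + 1 = 13 by 1, so the Singleton bound is violated and no linear [21, 9, 14]_9 code can exist. In particular it is not MDS (MDS requires d = n − k + 1 exactly).
Description: the claimed parameters are [21, 9, 14]_9; such a code would be impossible (violates the Singleton bound).


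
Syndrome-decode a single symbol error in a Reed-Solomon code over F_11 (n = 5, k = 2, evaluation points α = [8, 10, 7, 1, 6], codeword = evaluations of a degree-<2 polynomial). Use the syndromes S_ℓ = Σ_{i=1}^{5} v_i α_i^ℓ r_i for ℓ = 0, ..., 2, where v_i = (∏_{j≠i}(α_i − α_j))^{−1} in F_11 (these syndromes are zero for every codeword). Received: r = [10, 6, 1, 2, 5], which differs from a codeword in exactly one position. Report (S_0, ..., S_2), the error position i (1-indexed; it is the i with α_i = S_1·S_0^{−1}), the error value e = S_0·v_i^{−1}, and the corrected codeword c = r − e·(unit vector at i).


S = (6, 3, 7), error at position 5, error magnitude e = 2, c = [10, 6, 1, 2, 3].

Step 1: column multipliers v_i = (∏_{j≠i}(α_i − α_j))^{−1} mod 11.
  i = 1 (α = 8): (8−10)(8−7)(8−1)(8−6) = (−2)·1·7·2 = −28 ≡ 5, so v_1 = 5^{−1} = 9 (mod 11).
  i = 2 (α = 10): (10−8)(10−7)(10−1)(10−6) = 2·3·9·4 = 216 ≡ 7, so v_2 = 7^{−1} = 8 (mod 11).
  i = 3 (α = 7): (7−8)(7−10)(7−1)(7−6) = (−1)·(−3)·6·1 = 18 ≡ 7, so v_3 = 7^{−1} = 8 (mod 11).
  i = 4 (α = 1): (1−8)(1−10)(1−7)(1−6) = (−7)·(−9)·(−6)·(−5) = 1890 ≡ 9, so v_4 = 9^{−1} = 5 (mod 11).
  i = 5 (α = 6): (6−8)(6−10)(6−7)(6−1) = (−2)·(−4)·(−1)·5 = −40 ≡ 4, so v_5 = 4^{−1} = 3 (mod 11).
  v = [9, 8, 8, 5, 3].
Step 2: syndromes of r = [10, 6, 1, 2, 5] (all sums mod 11).
  S_0 = Σ v_i r_i = 9·10 + 8·6 + 8·1 + 5·2 + 3·5 = 171 ≡ 6.
  S_1 = Σ v_i α_i r_i = 9·8·10 + 8·10·6 + 8·7·1 + 5·1·2 + 3·6·5 = 1356 ≡ 3.
  α_i^2 mod 11 = [9, 1, 5, 1, 3].
  S_2 = Σ v_i α_i^2 r_i = 9·9·10 + 8·1·6 + 8·5·1 + 5·1·2 + 3·3·5 = 953 ≡ 7.
  S = (6, 3, 7) ≠ 0, so r is not a codeword (an error is present).
Step 3: locate the error. For a single error e at position i, S_ℓ = v_i·e·α_i^ℓ, so α_err = S_1/S_0.
  S_0^{−1} = 6^{−1} = 2 (mod 11), so α_err = 3·2 = 6 ≡ 6 = α_5. Error position i = 5.
  Consistency check: S_2/S_1 = 7·4 = 28 ≡ 6 = α_err ✓ (single-error assumption holds).
Step 4: error magnitude e = S_0/v_5 = S_0·∏_{j≠5}(α_5 − α_j) = 6·4 = 24 ≡ 2 (mod 11).
Step 5: correct position 5: c_5 = r_5 − e = 5 − 2 ≡ 3 (mod 11). Hence c = [10, 6, 1, 2, 3].
  Check: interpolating c through the α_i gives m(x) = 4 + 9·x (degree < 2) with m(α_i) = c_i for every i, so c is indeed a codeword.


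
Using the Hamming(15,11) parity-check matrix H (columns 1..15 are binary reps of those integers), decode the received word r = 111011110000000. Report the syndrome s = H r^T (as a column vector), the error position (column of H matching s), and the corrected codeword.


s = (1, 1, 0, 0)^T, error position = 12, corrected codeword c = 111011110001000

Compute s = H r^T mod 2 one row at a time:
  s_1 = 1 + 0 + 0 + 0 + 0 + 0 + 0 + 0 = 1 ≡ 1 (mod 2).
  s_2 = 0 + 1 + 1 + 1 + 0 + 0 + 0 + 0 = 3 ≡ 1 (mod 2).
  s_3 = 1 + 1 + 1 + 1 + 0 + 0 + 0 + 0 = 4 ≡ 0 (mod 2).
  s_4 = 1 + 1 + 1 + 1 + 0 + 0 + 0 + 0 = 4 ≡ 0 (mod 2).
s = (1, 1, 0, 0)^T — this equals column 12 of H (binary 1100), so error is at position 12.
Correct: flip bit 12 of r = 111011110000000 to get c = 111011110001000.


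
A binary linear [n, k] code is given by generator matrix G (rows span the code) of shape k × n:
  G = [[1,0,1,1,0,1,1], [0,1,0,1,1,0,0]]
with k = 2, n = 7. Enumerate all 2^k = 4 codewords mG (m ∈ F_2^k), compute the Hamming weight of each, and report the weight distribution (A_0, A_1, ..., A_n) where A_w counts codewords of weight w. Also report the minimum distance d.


Weight distribution: A_0 = 1, A_3 = 1, A_5 = 1, A_6 = 1. Minimum distance d = 3.

Enumerate all 2^2 = 4 messages m ∈ F_2^2.
For each, compute codeword c = mG in F_2^7, then tally its weight.
  m = 00 → c = 0000000, weight = 0.
  m = 10 → c = 1011011, weight = 5.
  m = 01 → c = 0101100, weight = 3.
  m = 11 → c = 1110111, weight = 6.
Tally weights:
  weight 0: 1 codewords.
  weight 3: 1 codewords.
  weight 5: 1 codewords.
  weight 6: 1 codewords.
Minimum distance d = smallest w > 0 with A_w > 0 = 3.
Sanity: Σ A_w = 4 = 2^2 = 4 ✓.


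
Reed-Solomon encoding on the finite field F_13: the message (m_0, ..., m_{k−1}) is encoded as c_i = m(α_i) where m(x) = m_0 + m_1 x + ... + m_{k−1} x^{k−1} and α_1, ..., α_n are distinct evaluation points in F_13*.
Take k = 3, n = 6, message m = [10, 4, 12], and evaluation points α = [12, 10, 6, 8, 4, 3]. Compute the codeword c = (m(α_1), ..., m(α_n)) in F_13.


c = [5, 2, 11, 4, 10, 0]

Message polynomial: m(x) = 10 + 4·x + 12·x^2 (mod 13).
For each evaluation point α_i, compute m(α_i) mod 13:
  α_1 = 12: Horner steps 12 → 5 → 5, so m(12) = 5.
  α_2 = 10: Horner steps 12 → 7 → 2, so m(10) = 2.
  α_3 = 6: Horner steps 12 → 11 → 11, so m(6) = 11.
  α_4 = 8: Horner steps 12 → 9 → 4, so m(8) = 4.
  α_5 = 4: Horner steps 12 → 0 → 10, so m(4) = 10.
  α_6 = 3: Horner steps 12 → 1 → 0, so m(3) = 0.
Codeword c = [5, 2, 11, 4, 10, 0] ∈ F_13^6.


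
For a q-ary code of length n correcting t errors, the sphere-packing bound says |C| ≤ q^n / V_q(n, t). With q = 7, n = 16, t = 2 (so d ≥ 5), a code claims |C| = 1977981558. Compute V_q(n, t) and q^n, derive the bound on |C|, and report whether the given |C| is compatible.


V_q(n, t) = 4417, q^n = 33232930569601, Hamming bound = 7523869270, |C| = 1977981558 ≤ bound (satisfied).

Step 1: Compute V_q(n, t) = Σ_{j=0}^2 C(n, j) (q−1)^j.
  j = 0: C(16,0)·(6)^0 = 1·1 = 1.
  j = 1: C(16,1)·(6)^1 = 16·6 = 96.
  j = 2: C(16,2)·(6)^2 = 120·36 = 4320.
  V_q(n, t) = 1 + 96 + 4320 = 4417.
Step 2: q^n = 7^16 = 33232930569601.
Step 3: Hamming bound ⌊q^n / V_q(n,t)⌋ = ⌊33232930569601/4417⌋ = 7523869270.
Step 4: Compare |C| = 1977981558 to 7523869270: satisfied.
The claimed |C| lies below the Hamming bound.


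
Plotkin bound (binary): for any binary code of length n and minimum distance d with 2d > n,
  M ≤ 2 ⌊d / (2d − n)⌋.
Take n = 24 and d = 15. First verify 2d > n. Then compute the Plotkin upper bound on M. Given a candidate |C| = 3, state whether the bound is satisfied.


Plotkin bound M ≤ 4; given |C| = 3 ≤ bound (satisfied).

Check applicability: 2d = 30, n = 24.
2d − n = 6 > 0, so Plotkin applies.
Compute d/(2d−n) = 15/6 ≈ 2.5000.
⌊d/(2d−n)⌋ = 2.
Plotkin bound: M ≤ 2·2 = 4.
Given |C| = 3, check: satisfied.
This |C| is below the Plotkin bound.


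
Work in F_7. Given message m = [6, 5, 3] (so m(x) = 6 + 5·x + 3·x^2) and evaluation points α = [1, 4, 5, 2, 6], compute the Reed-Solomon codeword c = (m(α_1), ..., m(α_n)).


c = [0, 4, 1, 0, 4]

Message polynomial: m(x) = 6 + 5·x + 3·x^2 (mod 7).
For each evaluation point α_i, compute m(α_i) mod 7:
  α_1 = 1: Horner steps 3 → 1 → 0, so m(1) = 0.
  α_2 = 4: Horner steps 3 → 3 → 4, so m(4) = 4.
  α_3 = 5: Horner steps 3 → 6 → 1, so m(5) = 1.
  α_4 = 2: Horner steps 3 → 4 → 0, so m(2) = 0.
  α_5 = 6: Horner steps 3 → 2 → 4, so m(6) = 4.
Codeword c = [0, 4, 1, 0, 4] ∈ F_7^5.


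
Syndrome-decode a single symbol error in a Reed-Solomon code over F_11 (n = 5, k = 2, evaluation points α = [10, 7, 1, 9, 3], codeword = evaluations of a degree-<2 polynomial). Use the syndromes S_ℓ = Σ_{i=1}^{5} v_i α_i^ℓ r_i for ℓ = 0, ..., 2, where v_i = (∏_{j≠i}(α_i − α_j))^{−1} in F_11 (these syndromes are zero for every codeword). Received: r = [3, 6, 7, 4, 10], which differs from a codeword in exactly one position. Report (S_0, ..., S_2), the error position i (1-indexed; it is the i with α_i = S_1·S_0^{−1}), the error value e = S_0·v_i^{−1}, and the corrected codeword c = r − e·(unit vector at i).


S = (1, 1, 1), error at position 3, error magnitude e = 6, c = [3, 6, 1, 4, 10].

Step 1: column multipliers v_i = (∏_{j≠i}(α_i − α_j))^{−1} mod 11.
  i = 1 (α = 10): (10−7)(10−1)(10−9)(10−3) = 3·9·1·7 = 189 ≡ 2, so v_1 = 2^{−1} = 6 (mod 11).
  i = 2 (α = 7): (7−10)(7−1)(7−9)(7−3) = (−3)·6·(−2)·4 = 144 ≡ 1, so v_2 = 1^{−1} = 1 (mod 11).
  i = 3 (α = 1): (1−10)(1−7)(1−9)(1−3) = (−9)·(−6)·(−8)·(−2) = 864 ≡ 6, so v_3 = 6^{−1} = 2 (mod 11).
  i = 4 (α = 9): (9−10)(9−7)(9−1)(9−3) = (−1)·2·8·6 = −96 ≡ 3, so v_4 = 3^{−1} = 4 (mod 11).
  i = 5 (α = 3): (3−10)(3−7)(3−1)(3−9) = (−7)·(−4)·2·(−6) = −336 ≡ 5, so v_5 = 5^{−1} = 9 (mod 11).
  v = [6, 1, 2, 4, 9].
Step 2: syndromes of r = [3, 6, 7, 4, 10] (all sums mod 11).
  S_0 = Σ v_i r_i = 6·3 + 1·6 + 2·7 + 4·4 + 9·10 = 144 ≡ 1.
  S_1 = Σ v_i α_i r_i = 6·10·3 + 1·7·6 + 2·1·7 + 4·9·4 + 9·3·10 = 650 ≡ 1.
  α_i^2 mod 11 = [1, 5, 1, 4, 9].
  S_2 = Σ v_i α_i^2 r_i = 6·1·3 + 1·5·6 + 2·1·7 + 4·4·4 + 9·9·10 = 936 ≡ 1.
  S = (1, 1, 1) ≠ 0, so r is not a codeword (an error is present).
Step 3: locate the error. For a single error e at position i, S_ℓ = v_i·e·α_i^ℓ, so α_err = S_1/S_0.
  S_0^{−1} = 1^{−1} = 1 (mod 11), so α_err = 1·1 = 1 ≡ 1 = α_3. Error position i = 3.
  Consistency check: S_2/S_1 = 1·1 = 1 ≡ 1 = α_err ✓ (single-error assumption holds).
Step 4: error magnitude e = S_0/v_3 = S_0·∏_{j≠3}(α_3 − α_j) = 1·6 = 6 ≡ 6 (mod 11).
Step 5: correct position 3: c_3 = r_3 − e = 7 − 6 ≡ 1 (mod 11). Hence c = [3, 6, 1, 4, 10].
  Check: interpolating c through the α_i gives m(x) = 2 + 10·x (degree < 2) with m(α_i) = c_i for every i, so c is indeed a codeword.


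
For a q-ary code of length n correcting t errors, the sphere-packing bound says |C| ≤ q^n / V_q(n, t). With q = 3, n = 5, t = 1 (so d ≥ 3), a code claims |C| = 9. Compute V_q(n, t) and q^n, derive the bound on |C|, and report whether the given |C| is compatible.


V_q(n, t) = 11, q^n = 243, Hamming bound = 22, |C| = 9 ≤ bound (satisfied).

Step 1: Compute V_q(n, t) = Σ_{j=0}^1 C(n, j) (q−1)^j.
  j = 0: C(5,0)·(2)^0 = 1·1 = 1.
  j = 1: C(5,1)·(2)^1 = 5·2 = 10.
  V_q(n, t) = 1 + 10 = 11.
Step 2: q^n = 3^5 = 243.
Step 3: Hamming bound ⌊q^n / V_q(n,t)⌋ = ⌊243/11⌋ = 22.
Step 4: Compare |C| = 9 to 22: satisfied.
The claimed |C| lies below the Hamming bound.


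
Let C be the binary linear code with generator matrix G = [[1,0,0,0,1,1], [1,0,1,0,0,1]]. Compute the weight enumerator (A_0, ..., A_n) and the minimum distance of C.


Weight distribution: A_0 = 1, A_2 = 1, A_3 = 2. Minimum distance d = 2.

Enumerate all 2^2 = 4 messages m ∈ F_2^2.
For each, compute codeword c = mG in F_2^6, then tally its weight.
  m = 00 → c = 000000, weight = 0.
  m = 10 → c = 100011, weight = 3.
  m = 01 → c = 101001, weight = 3.
  m = 11 → c = 001010, weight = 2.
Tally weights:
  weight 0: 1 codewords.
  weight 2: 1 codewords.
  weight 3: 2 codewords.
Minimum distance d = smallest w > 0 with A_w > 0 = 2.
Sanity: Σ A_w = 4 = 2^2 = 4 ✓.
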